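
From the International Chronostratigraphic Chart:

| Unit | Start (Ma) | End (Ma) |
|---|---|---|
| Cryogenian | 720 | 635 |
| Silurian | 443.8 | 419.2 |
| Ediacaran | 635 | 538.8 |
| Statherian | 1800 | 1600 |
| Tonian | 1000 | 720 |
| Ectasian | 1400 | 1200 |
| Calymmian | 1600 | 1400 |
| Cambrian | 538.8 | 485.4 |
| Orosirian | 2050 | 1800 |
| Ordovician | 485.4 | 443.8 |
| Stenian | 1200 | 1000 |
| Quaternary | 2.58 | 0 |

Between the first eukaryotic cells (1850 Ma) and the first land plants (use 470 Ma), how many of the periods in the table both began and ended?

1850 Ma sits inside the Orosirian (2050–1800) and 470 Ma inside the Ordovician (485.4–443.8); neither of those is wholly between the two dates.
The listed periods lying completely between them are Statherian, Calymmian, Ectasian, Stenian, Tonian, Cryogenian, Ediacaran, Cambrian — 8 in all.

8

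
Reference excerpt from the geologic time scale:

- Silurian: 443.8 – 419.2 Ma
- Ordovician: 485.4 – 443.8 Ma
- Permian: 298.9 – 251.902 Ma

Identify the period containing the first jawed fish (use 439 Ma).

Silurian

439 Ma lies between 443.8 and 419.2 Ma, so it falls in the Silurian.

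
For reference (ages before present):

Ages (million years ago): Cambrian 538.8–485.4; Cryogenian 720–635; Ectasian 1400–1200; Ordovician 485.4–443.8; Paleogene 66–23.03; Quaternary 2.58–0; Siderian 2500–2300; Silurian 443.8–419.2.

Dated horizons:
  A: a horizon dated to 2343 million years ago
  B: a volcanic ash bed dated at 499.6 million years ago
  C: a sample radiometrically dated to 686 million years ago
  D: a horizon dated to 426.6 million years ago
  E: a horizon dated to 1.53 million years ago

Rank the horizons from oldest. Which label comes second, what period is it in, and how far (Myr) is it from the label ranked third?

C, in the Cryogenian; 186.4 million years to B

Larger Ma means older, so oldest first: A 2343 > C 686 > B 499.6 > D 426.6 > E 1.53.
Counting 2 along gives C (686 Ma); the excerpt puts that inside the Cryogenian, 720–635 Ma.
Next in line is B (499.6 Ma), and 686 − 499.6 = 186.4 Myr.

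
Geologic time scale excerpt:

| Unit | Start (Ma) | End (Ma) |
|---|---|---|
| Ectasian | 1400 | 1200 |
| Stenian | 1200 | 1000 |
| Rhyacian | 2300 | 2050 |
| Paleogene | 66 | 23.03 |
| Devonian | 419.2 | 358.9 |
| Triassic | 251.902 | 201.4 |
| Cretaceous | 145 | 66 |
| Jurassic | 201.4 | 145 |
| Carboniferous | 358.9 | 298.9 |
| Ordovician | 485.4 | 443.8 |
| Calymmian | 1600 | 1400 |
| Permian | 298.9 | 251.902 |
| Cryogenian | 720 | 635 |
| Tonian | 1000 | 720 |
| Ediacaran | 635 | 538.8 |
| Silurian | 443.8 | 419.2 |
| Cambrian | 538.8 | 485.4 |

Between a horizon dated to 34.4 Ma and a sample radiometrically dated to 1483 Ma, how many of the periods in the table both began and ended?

The older date is 1483 Ma and the younger is 34.4 Ma.
Periods with start < 1483 and end > 34.4 Ma: Ectasian (1400–1200), Stenian (1200–1000), Tonian (1000–720), Cryogenian (720–635), Ediacaran (635–538.8), Cambrian (538.8–485.4), Ordovician (485.4–443.8), Silurian (443.8–419.2), Devonian (419.2–358.9), Carboniferous (358.9–298.9), Permian (298.9–251.902), Triassic (251.902–201.4), Jurassic (201.4–145), Cretaceous (145–66).
That is 14 complete periods.

14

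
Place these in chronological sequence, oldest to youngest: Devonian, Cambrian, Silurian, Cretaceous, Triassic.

Group by era (each group listed oldest first) — Paleozoic: Cambrian, Silurian, Devonian; Mesozoic: Triassic, Cretaceous. The eras run Paleozoic → Mesozoic → Cenozoic. Concatenating the groups in that era order gives oldest to youngest directly.

Cambrian, Silurian, Devonian, Triassic, Cretaceous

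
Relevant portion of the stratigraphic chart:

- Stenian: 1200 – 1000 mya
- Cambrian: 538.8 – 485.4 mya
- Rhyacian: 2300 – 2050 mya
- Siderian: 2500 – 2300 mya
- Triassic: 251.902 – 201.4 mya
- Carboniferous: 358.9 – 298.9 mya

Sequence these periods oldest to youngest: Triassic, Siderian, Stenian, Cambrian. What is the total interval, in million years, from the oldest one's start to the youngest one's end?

Siderian → Stenian → Cambrian → Triassic; total span 2298.6 Myr

Start ages (Ma): Siderian 2500, Stenian 1200, Cambrian 538.8, Triassic 251.902.
Ordered oldest to youngest: Siderian, Stenian, Cambrian, Triassic.
Span = 2500 − 201.4 = 2298.6 Myr.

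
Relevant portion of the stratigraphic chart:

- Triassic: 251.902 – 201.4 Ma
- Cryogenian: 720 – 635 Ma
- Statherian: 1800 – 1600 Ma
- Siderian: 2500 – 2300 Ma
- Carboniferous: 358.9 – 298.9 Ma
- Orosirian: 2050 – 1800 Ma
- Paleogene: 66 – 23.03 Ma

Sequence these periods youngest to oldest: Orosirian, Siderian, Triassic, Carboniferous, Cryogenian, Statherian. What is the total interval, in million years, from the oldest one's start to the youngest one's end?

Triassic → Carboniferous → Cryogenian → Statherian → Orosirian → Siderian; total span 2298.6 Myr

Start ages (Ma): Siderian 2500, Orosirian 2050, Statherian 1800, Cryogenian 720, Carboniferous 358.9, Triassic 251.902.
Ordered youngest to oldest: Triassic, Carboniferous, Cryogenian, Statherian, Orosirian, Siderian.
Span = 2500 − 201.4 = 2298.6 Myr.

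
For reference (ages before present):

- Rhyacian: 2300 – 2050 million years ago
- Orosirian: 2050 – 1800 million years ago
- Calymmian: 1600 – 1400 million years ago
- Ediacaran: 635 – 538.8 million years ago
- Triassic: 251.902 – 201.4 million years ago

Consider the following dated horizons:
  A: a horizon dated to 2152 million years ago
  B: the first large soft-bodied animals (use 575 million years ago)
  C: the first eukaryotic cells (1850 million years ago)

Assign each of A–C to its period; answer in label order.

A: 2152 Ma lies in 2300–2050 Ma, so Rhyacian.
B: 575 Ma lies in 635–538.8 Ma, so Ediacaran.
C: 1850 Ma lies in 2050–1800 Ma, so Orosirian.

A — Rhyacian; B — Ediacaran; C — Orosirian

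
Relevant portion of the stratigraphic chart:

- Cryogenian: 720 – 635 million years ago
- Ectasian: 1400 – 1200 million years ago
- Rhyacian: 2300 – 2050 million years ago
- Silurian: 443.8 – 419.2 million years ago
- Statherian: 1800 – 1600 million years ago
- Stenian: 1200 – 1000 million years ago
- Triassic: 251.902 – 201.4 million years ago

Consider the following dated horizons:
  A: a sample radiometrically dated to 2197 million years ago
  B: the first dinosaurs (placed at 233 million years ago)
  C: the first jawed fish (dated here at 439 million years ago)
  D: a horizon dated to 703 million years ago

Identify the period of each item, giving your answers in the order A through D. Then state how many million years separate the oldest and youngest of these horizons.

A: 2197 Ma lies in 2300–2050 Ma, so Rhyacian.
B: 233 Ma lies in 251.902–201.4 Ma, so Triassic.
C: 439 Ma lies in 443.8–419.2 Ma, so Silurian.
D: 703 Ma lies in 720–635 Ma, so Cryogenian.
Oldest = 2197 Ma, youngest = 233 Ma → span 1964 Myr.

A — Rhyacian; B — Triassic; C — Silurian; D — Cryogenian; span 1964 million years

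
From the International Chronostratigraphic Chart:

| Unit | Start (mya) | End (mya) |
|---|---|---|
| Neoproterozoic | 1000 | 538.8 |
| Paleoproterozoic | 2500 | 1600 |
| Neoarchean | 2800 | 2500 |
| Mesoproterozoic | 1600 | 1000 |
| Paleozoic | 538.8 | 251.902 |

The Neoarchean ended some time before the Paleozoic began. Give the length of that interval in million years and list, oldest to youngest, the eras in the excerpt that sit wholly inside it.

1961.2 million years; Paleoproterozoic, Mesoproterozoic, Neoproterozoic

End of Neoarchean = 2500 Ma; start of Paleozoic = 538.8 Ma.
Gap = 2500 − 538.8 = 1961.2 Myr.
Eras wholly inside 2500–538.8 Ma: Paleoproterozoic (2500–1600), Mesoproterozoic (1600–1000), Neoproterozoic (1000–538.8).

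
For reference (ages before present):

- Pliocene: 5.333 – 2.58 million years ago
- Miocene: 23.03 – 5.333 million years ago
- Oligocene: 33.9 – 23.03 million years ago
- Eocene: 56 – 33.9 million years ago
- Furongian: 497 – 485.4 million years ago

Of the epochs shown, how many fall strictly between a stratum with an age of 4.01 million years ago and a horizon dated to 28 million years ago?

1

The older date is 28 Ma and the younger is 4.01 Ma.
Epochs with start < 28 and end > 4.01 Ma: Miocene (23.03–5.333).
That is 1 complete epoch.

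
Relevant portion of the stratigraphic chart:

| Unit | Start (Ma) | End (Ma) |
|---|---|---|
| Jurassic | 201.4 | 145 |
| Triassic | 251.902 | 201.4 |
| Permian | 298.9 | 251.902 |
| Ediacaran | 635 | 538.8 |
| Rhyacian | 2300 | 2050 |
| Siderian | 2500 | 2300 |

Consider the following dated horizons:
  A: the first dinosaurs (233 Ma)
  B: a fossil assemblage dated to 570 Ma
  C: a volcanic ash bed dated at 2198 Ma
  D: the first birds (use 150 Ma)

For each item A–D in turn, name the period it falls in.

Match each age against the start–end ranges in the excerpt: A = 233 Ma → Triassic (251.902–201.4); B = 570 Ma → Ediacaran (635–538.8); C = 2198 Ma → Rhyacian (2300–2050); D = 150 Ma → Jurassic (201.4–145).

A — Triassic; B — Ediacaran; C — Rhyacian; D — Jurassic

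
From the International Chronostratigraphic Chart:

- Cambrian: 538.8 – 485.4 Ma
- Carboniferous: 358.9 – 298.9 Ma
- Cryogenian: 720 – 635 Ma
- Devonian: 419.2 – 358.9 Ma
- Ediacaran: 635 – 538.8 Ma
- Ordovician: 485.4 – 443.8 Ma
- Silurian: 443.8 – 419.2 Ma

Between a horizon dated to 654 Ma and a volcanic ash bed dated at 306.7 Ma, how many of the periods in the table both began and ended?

5

654 Ma sits inside the Cryogenian (720–635) and 306.7 Ma inside the Carboniferous (358.9–298.9); neither of those is wholly between the two dates.
The listed periods lying completely between them are Ediacaran, Cambrian, Ordovician, Silurian, Devonian — 5 in all.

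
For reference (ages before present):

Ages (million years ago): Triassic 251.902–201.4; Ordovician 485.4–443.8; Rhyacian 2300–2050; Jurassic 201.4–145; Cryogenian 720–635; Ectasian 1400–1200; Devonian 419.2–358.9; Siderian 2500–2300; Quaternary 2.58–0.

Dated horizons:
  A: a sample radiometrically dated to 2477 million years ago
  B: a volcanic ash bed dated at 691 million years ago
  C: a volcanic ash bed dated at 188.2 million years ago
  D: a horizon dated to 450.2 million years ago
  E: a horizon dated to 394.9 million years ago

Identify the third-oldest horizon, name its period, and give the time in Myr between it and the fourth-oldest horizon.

D, in the Ordovician; 55.3 million years to E

Sorted oldest-first by Ma: A (2477), B (691), D (450.2), E (394.9), C (188.2).
The third oldest is D at 450.2 Ma, which lies in 485.4–443.8 Ma: the Ordovician.
The fourth oldest is E at 394.9 Ma; separation = |450.2 − 394.9| = 55.3 Myr.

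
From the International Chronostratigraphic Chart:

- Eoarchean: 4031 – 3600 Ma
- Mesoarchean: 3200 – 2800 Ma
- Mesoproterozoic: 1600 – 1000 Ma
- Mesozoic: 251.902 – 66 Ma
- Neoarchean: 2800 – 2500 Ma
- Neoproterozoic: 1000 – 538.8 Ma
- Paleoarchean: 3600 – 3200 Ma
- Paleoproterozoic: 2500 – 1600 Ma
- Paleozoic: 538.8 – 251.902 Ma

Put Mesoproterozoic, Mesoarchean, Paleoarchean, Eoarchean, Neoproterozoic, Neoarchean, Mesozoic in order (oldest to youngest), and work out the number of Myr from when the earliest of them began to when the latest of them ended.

Start ages (Ma): Eoarchean 4031, Paleoarchean 3600, Mesoarchean 3200, Neoarchean 2800, Mesoproterozoic 1600, Neoproterozoic 1000, Mesozoic 251.902.
Ordered oldest to youngest: Eoarchean, Paleoarchean, Mesoarchean, Neoarchean, Mesoproterozoic, Neoproterozoic, Mesozoic.
Span = 4031 − 66 = 3965 Myr.

Eoarchean → Paleoarchean → Mesoarchean → Neoarchean → Mesoproterozoic → Neoproterozoic → Mesozoic; total span 3965 Myr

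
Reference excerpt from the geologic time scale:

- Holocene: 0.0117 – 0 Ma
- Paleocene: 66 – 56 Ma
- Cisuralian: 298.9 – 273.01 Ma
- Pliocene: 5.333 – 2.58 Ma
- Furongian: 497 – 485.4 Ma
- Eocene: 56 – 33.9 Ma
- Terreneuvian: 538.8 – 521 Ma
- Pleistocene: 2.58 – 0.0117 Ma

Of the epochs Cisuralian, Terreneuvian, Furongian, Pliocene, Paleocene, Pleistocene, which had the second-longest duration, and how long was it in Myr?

Start − end for each: Cisuralian 298.9 − 273.01 = 25.89; Terreneuvian 538.8 − 521 = 17.8; Furongian 497 − 485.4 = 11.6; Pliocene 5.333 − 2.58 = 2.753; Paleocene 66 − 56 = 10; Pleistocene 2.58 − 0.0117 = 2.5683.
Ranking these from longest: Cisuralian > Terreneuvian > Furongian > Paleocene > Pliocene > Pleistocene.
Position 2 in that ranking is Terreneuvian, which lasted 17.8 Myr.

Terreneuvian, 17.8 million years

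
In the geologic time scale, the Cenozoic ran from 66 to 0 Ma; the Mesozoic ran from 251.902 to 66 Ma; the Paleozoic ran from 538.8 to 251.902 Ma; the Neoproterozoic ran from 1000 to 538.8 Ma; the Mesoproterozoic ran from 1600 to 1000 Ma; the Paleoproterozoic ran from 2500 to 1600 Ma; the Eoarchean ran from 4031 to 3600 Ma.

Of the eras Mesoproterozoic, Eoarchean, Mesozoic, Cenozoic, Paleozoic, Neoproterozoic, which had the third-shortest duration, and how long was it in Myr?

Durations: Mesoproterozoic 600; Eoarchean 431; Mesozoic 185.902; Cenozoic 66; Paleozoic 286.898; Neoproterozoic 461.2 Myr.
Sorted shortest-first: Cenozoic (66), Mesozoic (185.902), Paleozoic (286.898), Eoarchean (431), Neoproterozoic (461.2), Mesoproterozoic (600).
The third shortest is Paleozoic at 286.898 Myr.

Paleozoic, 286.898 million years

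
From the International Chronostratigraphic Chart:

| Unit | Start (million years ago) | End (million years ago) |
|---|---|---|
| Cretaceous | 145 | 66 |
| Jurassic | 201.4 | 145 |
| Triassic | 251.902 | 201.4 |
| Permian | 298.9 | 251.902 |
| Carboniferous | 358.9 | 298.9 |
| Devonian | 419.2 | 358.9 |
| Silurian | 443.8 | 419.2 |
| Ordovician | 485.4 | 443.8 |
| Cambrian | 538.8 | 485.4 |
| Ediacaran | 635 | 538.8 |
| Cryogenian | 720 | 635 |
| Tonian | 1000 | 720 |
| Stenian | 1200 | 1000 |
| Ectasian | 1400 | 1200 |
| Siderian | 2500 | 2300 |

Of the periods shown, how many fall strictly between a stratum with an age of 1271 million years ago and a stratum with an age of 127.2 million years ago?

12

1271 Ma sits inside the Ectasian (1400–1200) and 127.2 Ma inside the Cretaceous (145–66); neither of those is wholly between the two dates.
The listed periods lying completely between them are Stenian, Tonian, Cryogenian, Ediacaran, Cambrian, Ordovician, Silurian, Devonian, Carboniferous, Permian, Triassic, Jurassic — 12 in all.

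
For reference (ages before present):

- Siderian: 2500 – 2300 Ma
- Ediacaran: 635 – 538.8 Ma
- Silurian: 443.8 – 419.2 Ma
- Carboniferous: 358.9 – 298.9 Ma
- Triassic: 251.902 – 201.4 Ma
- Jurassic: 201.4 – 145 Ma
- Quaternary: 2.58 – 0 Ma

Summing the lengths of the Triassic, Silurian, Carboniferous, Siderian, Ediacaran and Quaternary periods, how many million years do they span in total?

433.882 million years

Each duration: Triassic = 50.502; Silurian = 24.6; Carboniferous = 60; Siderian = 200; Ediacaran = 96.2; Quaternary = 2.58.
Sum: 50.502 + 24.6 + 60 + 200 + 96.2 + 2.58 = 433.882 Myr.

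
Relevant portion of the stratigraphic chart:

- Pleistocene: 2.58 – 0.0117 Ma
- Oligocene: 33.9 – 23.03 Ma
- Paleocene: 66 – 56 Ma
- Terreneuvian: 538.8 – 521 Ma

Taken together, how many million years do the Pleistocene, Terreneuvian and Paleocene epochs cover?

Duration is start − end for each: (2.58 − 0.0117) + (538.8 − 521) + (66 − 56).
That is 2.5683 + 17.8 + 10, which totals 30.3683 million years.

30.3683 million years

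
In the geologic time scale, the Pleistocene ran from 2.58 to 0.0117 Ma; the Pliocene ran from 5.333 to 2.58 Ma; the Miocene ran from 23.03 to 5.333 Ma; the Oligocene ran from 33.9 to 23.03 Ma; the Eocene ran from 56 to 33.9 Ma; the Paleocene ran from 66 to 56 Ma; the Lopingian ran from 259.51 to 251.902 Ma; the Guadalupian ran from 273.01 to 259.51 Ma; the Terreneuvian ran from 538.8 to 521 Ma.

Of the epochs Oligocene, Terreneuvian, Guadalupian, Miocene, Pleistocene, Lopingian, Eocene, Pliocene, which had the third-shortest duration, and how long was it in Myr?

Durations: Oligocene 10.87; Terreneuvian 17.8; Guadalupian 13.5; Miocene 17.697; Pleistocene 2.5683; Lopingian 7.608; Eocene 22.1; Pliocene 2.753 Myr.
Sorted shortest-first: Pleistocene (2.5683), Pliocene (2.753), Lopingian (7.608), Oligocene (10.87), Guadalupian (13.5), Miocene (17.697), Terreneuvian (17.8), Eocene (22.1).
The third shortest is Lopingian at 7.608 Myr.

Lopingian, 7.608 million years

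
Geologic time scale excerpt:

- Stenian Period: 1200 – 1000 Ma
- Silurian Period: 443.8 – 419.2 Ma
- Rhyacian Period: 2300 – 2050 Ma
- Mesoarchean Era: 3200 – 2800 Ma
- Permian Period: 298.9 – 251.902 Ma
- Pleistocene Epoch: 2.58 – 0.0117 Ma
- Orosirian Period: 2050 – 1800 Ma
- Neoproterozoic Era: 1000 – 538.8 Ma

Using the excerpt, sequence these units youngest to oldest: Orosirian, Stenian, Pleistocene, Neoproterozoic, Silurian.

Pleistocene → Silurian → Neoproterozoic → Stenian → Orosirian

Read off each span (Ma): Orosirian 2050–1800; Stenian 1200–1000; Pleistocene 2.58–0.0117; Neoproterozoic 1000–538.8; Silurian 443.8–419.2.
Larger Ma is older, so oldest→youngest is Orosirian, Stenian, Neoproterozoic, Silurian, Pleistocene; reverse it for youngest→oldest.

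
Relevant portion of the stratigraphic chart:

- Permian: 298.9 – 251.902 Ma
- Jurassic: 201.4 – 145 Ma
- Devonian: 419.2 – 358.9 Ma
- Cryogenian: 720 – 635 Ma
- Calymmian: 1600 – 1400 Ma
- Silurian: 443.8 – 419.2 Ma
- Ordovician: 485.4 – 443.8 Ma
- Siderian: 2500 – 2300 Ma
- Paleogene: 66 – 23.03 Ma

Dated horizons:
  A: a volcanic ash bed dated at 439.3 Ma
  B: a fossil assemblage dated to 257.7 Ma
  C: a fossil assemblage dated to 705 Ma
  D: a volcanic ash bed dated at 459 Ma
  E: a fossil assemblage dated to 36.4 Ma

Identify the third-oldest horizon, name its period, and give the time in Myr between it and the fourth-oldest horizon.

Sorted oldest-first by Ma: C (705), D (459), A (439.3), B (257.7), E (36.4).
The third oldest is A at 439.3 Ma, which lies in 443.8–419.2 Ma: the Silurian.
The fourth oldest is B at 257.7 Ma; separation = |439.3 − 257.7| = 181.6 Myr.

A, in the Silurian; 181.6 million years to B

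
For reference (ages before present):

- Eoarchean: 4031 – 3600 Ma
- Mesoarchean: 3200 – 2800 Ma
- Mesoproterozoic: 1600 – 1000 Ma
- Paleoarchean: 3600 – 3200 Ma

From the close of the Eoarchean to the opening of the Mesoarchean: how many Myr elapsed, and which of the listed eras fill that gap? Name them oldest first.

The Eoarchean closes at 3600 Ma and the Mesoarchean opens at 3200 Ma, so the interval is 3600 − 3200 = 400 Myr.
An era fits inside if it starts at or after 3600 Ma and ends at or before 3200 Ma; oldest first that gives Paleoarchean.

400 million years; Paleoarchean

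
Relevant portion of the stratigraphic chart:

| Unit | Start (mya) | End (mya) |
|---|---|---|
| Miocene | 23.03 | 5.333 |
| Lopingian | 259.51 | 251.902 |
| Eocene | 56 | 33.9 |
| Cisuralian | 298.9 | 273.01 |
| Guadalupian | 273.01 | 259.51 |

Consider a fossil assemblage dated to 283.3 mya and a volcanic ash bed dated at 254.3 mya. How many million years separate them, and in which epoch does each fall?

Elapsed time: 283.3 − 254.3 = 29 Myr.
283.3 Ma lies within 298.9–273.01 Ma: Cisuralian.
254.3 Ma lies within 259.51–251.902 Ma: Lopingian.

29 million years apart; the first in the Cisuralian, the second in the Lopingian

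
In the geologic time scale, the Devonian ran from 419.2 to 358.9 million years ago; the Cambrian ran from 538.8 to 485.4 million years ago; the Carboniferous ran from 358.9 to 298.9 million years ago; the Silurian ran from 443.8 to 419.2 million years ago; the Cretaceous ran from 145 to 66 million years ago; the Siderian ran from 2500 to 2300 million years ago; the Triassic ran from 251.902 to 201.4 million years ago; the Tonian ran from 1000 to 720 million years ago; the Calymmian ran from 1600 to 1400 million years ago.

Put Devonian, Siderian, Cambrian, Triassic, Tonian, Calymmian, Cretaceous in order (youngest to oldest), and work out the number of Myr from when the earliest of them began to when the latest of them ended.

Cretaceous → Triassic → Devonian → Cambrian → Tonian → Calymmian → Siderian; total span 2434 Myr

From the excerpt: Devonian 419.2–358.9; Siderian 2500–2300; Cambrian 538.8–485.4; Triassic 251.902–201.4; Tonian 1000–720; Calymmian 1600–1400; Cretaceous 145–66 (Ma).
Larger Ma is earlier, so the oldest is Siderian and the youngest is Cretaceous; youngest to oldest: Cretaceous, Triassic, Devonian, Cambrian, Tonian, Calymmian, Siderian.
Oldest start 2500 minus youngest end 66 gives 2434 Myr overall.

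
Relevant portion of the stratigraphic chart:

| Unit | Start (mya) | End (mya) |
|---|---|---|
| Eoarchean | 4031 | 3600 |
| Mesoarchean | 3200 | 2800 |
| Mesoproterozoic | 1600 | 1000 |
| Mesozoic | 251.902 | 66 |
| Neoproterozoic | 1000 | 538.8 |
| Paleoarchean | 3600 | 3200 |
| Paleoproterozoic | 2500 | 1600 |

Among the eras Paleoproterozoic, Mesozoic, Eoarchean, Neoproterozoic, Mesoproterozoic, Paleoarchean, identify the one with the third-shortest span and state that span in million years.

Start − end for each: Paleoproterozoic 2500 − 1600 = 900; Mesozoic 251.902 − 66 = 185.902; Eoarchean 4031 − 3600 = 431; Neoproterozoic 1000 − 538.8 = 461.2; Mesoproterozoic 1600 − 1000 = 600; Paleoarchean 3600 − 3200 = 400.
Ranking these from shortest: Mesozoic < Paleoarchean < Eoarchean < Neoproterozoic < Mesoproterozoic < Paleoproterozoic.
Position 3 in that ranking is Eoarchean, which lasted 431 Myr.

Eoarchean, 431 million years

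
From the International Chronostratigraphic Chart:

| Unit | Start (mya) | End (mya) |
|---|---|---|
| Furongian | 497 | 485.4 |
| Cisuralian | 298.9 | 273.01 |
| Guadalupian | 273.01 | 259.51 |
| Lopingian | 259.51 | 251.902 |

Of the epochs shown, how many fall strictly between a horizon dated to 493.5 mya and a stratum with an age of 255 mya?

2

The older date is 493.5 Ma and the younger is 255 Ma.
Epochs with start < 493.5 and end > 255 Ma: Cisuralian (298.9–273.01), Guadalupian (273.01–259.51).
That is 2 complete epochs.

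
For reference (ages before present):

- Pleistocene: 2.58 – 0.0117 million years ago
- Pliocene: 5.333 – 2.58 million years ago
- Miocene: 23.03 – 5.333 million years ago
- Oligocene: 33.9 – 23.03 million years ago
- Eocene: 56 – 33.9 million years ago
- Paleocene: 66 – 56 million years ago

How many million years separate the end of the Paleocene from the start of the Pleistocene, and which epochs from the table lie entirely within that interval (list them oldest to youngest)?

The Paleocene closes at 56 Ma and the Pleistocene opens at 2.58 Ma, so the interval is 56 − 2.58 = 53.42 Myr.
An epoch fits inside if it starts at or after 56 Ma and ends at or before 2.58 Ma; oldest first that gives Eocene, Oligocene, Miocene, Pliocene.

53.42 million years; Eocene, Oligocene, Miocene, Pliocene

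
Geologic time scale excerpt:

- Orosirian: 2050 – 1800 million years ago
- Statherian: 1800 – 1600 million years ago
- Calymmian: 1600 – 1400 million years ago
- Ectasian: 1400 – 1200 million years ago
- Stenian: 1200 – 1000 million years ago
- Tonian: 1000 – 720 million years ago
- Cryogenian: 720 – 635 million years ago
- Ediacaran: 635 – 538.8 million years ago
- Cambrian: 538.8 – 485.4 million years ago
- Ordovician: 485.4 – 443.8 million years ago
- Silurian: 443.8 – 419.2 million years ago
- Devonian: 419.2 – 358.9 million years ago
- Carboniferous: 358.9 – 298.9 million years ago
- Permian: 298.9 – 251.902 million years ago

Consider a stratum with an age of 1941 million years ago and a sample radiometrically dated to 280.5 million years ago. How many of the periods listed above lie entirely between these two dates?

The older date is 1941 Ma and the younger is 280.5 Ma.
Periods with start < 1941 and end > 280.5 Ma: Statherian (1800–1600), Calymmian (1600–1400), Ectasian (1400–1200), Stenian (1200–1000), Tonian (1000–720), Cryogenian (720–635), Ediacaran (635–538.8), Cambrian (538.8–485.4), Ordovician (485.4–443.8), Silurian (443.8–419.2), Devonian (419.2–358.9), Carboniferous (358.9–298.9).
That is 12 complete periods.

12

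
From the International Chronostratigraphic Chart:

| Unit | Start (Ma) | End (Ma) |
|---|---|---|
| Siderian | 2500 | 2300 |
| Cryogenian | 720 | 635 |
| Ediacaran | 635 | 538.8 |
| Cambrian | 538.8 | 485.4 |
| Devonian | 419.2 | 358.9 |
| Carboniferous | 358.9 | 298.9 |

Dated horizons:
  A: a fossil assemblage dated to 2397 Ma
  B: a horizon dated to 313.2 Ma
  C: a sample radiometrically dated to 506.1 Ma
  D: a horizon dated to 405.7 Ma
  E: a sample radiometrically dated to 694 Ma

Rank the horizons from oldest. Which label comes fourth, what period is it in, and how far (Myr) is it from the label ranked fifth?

Larger Ma means older, so oldest first: A 2397 > E 694 > C 506.1 > D 405.7 > B 313.2.
Counting 4 along gives D (405.7 Ma); the excerpt puts that inside the Devonian, 419.2–358.9 Ma.
Next in line is B (313.2 Ma), and 405.7 − 313.2 = 92.5 Myr.

D, in the Devonian; 92.5 million years to B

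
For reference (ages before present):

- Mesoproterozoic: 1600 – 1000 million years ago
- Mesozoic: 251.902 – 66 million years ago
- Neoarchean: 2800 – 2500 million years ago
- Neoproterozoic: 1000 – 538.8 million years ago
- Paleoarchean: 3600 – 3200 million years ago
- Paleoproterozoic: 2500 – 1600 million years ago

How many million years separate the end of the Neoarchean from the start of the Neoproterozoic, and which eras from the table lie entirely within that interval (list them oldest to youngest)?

1500 million years; Paleoproterozoic, Mesoproterozoic

The Neoarchean closes at 2500 Ma and the Neoproterozoic opens at 1000 Ma, so the interval is 2500 − 1000 = 1500 Myr.
An era fits inside if it starts at or after 2500 Ma and ends at or before 1000 Ma; oldest first that gives Paleoproterozoic, Mesoproterozoic.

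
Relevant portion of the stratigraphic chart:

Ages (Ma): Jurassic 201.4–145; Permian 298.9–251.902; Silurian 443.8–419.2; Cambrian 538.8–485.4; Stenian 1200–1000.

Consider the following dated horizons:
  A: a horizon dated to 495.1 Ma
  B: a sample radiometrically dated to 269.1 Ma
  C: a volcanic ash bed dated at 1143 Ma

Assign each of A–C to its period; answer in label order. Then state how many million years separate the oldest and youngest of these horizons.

A — Cambrian; B — Permian; C — Stenian; span 873.9 million years

A: 495.1 Ma lies in 538.8–485.4 Ma, so Cambrian.
B: 269.1 Ma lies in 298.9–251.902 Ma, so Permian.
C: 1143 Ma lies in 1200–1000 Ma, so Stenian.
Oldest = 1143 Ma, youngest = 269.1 Ma → span 873.9 Myr.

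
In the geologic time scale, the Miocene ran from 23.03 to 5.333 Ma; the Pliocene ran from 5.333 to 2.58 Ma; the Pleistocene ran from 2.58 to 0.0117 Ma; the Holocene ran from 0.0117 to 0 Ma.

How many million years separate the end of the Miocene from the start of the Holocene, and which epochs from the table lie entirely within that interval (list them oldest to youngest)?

End of Miocene = 5.333 Ma; start of Holocene = 0.0117 Ma.
Gap = 5.333 − 0.0117 = 5.3213 Myr.
Epochs wholly inside 5.333–0.0117 Ma: Pliocene (5.333–2.58), Pleistocene (2.58–0.0117).

5.3213 million years; Pliocene, Pleistocene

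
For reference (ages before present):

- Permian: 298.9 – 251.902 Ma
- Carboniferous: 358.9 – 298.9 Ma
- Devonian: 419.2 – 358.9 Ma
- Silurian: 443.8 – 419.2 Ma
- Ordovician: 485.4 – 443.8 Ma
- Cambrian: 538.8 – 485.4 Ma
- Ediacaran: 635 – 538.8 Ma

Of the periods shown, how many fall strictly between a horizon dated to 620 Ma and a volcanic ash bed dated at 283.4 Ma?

The older date is 620 Ma and the younger is 283.4 Ma.
Periods with start < 620 and end > 283.4 Ma: Cambrian (538.8–485.4), Ordovician (485.4–443.8), Silurian (443.8–419.2), Devonian (419.2–358.9), Carboniferous (358.9–298.9).
That is 5 complete periods.

5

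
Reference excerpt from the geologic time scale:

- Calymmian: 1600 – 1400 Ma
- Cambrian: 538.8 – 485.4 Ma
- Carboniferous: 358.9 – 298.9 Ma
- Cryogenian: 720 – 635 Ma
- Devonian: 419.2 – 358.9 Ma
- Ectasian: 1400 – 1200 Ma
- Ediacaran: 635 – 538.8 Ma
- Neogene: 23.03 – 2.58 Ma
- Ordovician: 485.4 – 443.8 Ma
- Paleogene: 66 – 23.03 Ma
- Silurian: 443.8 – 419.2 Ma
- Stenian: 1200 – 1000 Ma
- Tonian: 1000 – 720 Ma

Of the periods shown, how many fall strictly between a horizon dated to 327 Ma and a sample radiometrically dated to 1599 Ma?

9

The older date is 1599 Ma and the younger is 327 Ma.
Periods with start < 1599 and end > 327 Ma: Ectasian (1400–1200), Stenian (1200–1000), Tonian (1000–720), Cryogenian (720–635), Ediacaran (635–538.8), Cambrian (538.8–485.4), Ordovician (485.4–443.8), Silurian (443.8–419.2), Devonian (419.2–358.9).
That is 9 complete periods.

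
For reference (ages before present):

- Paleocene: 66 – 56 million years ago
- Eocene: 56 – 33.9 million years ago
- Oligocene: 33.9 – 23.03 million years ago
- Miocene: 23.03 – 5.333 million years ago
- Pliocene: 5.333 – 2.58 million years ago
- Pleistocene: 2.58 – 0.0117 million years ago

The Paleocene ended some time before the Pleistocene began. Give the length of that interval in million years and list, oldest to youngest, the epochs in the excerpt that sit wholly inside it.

End of Paleocene = 56 Ma; start of Pleistocene = 2.58 Ma.
Gap = 56 − 2.58 = 53.42 Myr.
Epochs wholly inside 56–2.58 Ma: Eocene (56–33.9), Oligocene (33.9–23.03), Miocene (23.03–5.333), Pliocene (5.333–2.58).

53.42 million years; Eocene, Oligocene, Miocene, Pliocene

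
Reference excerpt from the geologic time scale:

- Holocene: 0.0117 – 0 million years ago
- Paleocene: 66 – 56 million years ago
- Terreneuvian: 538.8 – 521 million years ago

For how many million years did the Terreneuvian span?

17.8 million years

538.8 − 521 = 17.8 million years.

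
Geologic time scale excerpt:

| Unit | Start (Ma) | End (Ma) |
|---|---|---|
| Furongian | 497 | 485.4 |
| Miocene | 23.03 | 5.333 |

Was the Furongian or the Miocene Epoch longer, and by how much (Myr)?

Furongian: 497 − 485.4 = 11.6 Myr.
Miocene: 23.03 − 5.333 = 17.697 Myr.
Difference: 17.697 − 11.6 = 6.097 Myr, so the Miocene was longer.

Miocene, by 6.097 million years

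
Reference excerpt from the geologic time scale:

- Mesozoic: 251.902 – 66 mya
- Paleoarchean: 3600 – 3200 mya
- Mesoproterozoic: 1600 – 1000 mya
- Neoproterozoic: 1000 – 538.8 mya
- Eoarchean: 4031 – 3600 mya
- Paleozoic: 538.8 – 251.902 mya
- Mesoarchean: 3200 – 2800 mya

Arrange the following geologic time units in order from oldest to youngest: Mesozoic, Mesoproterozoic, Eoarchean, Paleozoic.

Eoarchean, then Mesoproterozoic, then Paleozoic, then Mesozoic

Sorting by start age (descending Ma, since larger Ma = older): Eoarchean start 4031, Mesoproterozoic start 1600, Paleozoic start 538.8, Mesozoic start 251.902.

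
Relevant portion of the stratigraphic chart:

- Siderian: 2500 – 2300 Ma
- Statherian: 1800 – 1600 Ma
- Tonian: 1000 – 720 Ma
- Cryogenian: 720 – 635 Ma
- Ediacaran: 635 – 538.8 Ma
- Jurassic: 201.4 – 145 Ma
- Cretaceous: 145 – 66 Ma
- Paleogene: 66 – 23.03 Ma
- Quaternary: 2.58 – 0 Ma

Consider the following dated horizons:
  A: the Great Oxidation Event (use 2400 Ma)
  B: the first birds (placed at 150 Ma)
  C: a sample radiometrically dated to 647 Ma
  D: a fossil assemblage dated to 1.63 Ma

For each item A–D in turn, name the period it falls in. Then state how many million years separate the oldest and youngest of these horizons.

A: 2400 Ma lies in 2500–2300 Ma, so Siderian.
B: 150 Ma lies in 201.4–145 Ma, so Jurassic.
C: 647 Ma lies in 720–635 Ma, so Cryogenian.
D: 1.63 Ma lies in 2.58–0 Ma, so Quaternary.
Oldest = 2400 Ma, youngest = 1.63 Ma → span 2398.37 Myr.

A — Siderian; B — Jurassic; C — Cryogenian; D — Quaternary; span 2398.37 million years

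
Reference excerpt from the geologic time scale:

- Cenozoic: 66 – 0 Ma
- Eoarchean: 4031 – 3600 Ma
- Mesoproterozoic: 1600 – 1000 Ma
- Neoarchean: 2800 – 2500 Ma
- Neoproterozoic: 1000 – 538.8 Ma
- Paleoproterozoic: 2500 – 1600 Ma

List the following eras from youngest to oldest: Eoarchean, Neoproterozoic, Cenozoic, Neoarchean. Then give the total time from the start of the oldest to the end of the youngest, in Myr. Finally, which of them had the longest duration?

From the excerpt: Eoarchean 4031–3600; Neoproterozoic 1000–538.8; Cenozoic 66–0; Neoarchean 2800–2500 (Ma).
Larger Ma is earlier, so the oldest is Eoarchean and the youngest is Cenozoic; youngest to oldest: Cenozoic, Neoproterozoic, Neoarchean, Eoarchean.
Oldest start 4031 minus youngest end 0 gives 4031 Myr overall.
Individual lengths (start − end): Eoarchean 431; Neoarchean 300; Cenozoic 66; Neoproterozoic 461.2. The largest is Neoproterozoic at 461.2 Myr.

Cenozoic, Neoproterozoic, Neoarchean, Eoarchean; total span 4031 Myr; longest is Neoproterozoic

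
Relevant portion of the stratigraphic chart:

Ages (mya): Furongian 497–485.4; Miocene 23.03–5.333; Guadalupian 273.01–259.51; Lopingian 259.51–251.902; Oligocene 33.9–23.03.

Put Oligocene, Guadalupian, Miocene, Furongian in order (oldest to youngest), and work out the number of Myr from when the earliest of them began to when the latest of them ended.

Furongian → Guadalupian → Oligocene → Miocene; total span 491.667 Myr

Start ages (Ma): Furongian 497, Guadalupian 273.01, Oligocene 33.9, Miocene 23.03.
Ordered oldest to youngest: Furongian, Guadalupian, Oligocene, Miocene.
Span = 497 − 5.333 = 491.667 Myr.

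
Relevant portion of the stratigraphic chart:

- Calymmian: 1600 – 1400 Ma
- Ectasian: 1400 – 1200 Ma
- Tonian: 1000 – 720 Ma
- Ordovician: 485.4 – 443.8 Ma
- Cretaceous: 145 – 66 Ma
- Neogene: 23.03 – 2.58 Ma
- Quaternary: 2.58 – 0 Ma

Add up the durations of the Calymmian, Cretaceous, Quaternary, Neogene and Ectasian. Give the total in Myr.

Duration is start − end for each: (1600 − 1400) + (145 − 66) + (2.58 − 0) + (23.03 − 2.58) + (1400 − 1200).
That is 200 + 79 + 2.58 + 20.45 + 200, which totals 502.03 million years.

502.03 million years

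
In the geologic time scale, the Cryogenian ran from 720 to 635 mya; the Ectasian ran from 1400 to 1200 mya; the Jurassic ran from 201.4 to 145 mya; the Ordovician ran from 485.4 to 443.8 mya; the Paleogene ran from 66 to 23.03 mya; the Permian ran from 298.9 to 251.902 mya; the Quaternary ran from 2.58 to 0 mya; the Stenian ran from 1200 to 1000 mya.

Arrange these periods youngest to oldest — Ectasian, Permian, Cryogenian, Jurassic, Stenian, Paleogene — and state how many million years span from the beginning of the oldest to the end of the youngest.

From the excerpt: Ectasian 1400–1200; Permian 298.9–251.902; Cryogenian 720–635; Jurassic 201.4–145; Stenian 1200–1000; Paleogene 66–23.03 (Ma).
Larger Ma is earlier, so the oldest is Ectasian and the youngest is Paleogene; youngest to oldest: Paleogene, Jurassic, Permian, Cryogenian, Stenian, Ectasian.
Oldest start 1400 minus youngest end 23.03 gives 1376.97 Myr overall.

Paleogene, Jurassic, Permian, Cryogenian, Stenian, Ectasian; total span 1376.97 Myr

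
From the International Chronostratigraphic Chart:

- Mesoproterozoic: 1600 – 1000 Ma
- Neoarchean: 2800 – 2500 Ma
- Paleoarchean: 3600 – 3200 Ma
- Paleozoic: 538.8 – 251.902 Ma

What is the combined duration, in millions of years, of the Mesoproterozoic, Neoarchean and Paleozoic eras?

1186.898 million years

Each duration: Mesoproterozoic = 600; Neoarchean = 300; Paleozoic = 286.898.
Sum: 600 + 300 + 286.898 = 1186.898 Myr.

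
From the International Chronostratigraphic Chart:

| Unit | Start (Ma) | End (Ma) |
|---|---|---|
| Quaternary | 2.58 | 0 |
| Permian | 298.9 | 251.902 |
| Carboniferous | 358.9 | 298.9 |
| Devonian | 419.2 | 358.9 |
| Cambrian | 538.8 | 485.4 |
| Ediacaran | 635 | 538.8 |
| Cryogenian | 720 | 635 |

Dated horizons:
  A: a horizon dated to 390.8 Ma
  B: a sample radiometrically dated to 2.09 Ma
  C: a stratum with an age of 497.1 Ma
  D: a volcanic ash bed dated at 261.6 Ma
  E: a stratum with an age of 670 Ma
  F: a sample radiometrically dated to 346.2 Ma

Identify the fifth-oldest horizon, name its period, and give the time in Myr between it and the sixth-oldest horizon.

Sorted oldest-first by Ma: E (670), C (497.1), A (390.8), F (346.2), D (261.6), B (2.09).
The fifth oldest is D at 261.6 Ma, which lies in 298.9–251.902 Ma: the Permian.
The sixth oldest is B at 2.09 Ma; separation = |261.6 − 2.09| = 259.51 Myr.

D, in the Permian; 259.51 million years to B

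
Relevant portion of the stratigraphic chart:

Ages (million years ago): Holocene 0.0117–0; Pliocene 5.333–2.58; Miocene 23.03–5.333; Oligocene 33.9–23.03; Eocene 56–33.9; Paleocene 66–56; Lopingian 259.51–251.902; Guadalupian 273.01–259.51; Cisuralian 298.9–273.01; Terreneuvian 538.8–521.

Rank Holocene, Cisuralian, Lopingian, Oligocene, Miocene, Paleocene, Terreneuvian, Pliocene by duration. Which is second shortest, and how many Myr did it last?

Pliocene, 2.753 million years

Start − end for each: Holocene 0.0117 − 0 = 0.0117; Cisuralian 298.9 − 273.01 = 25.89; Lopingian 259.51 − 251.902 = 7.608; Oligocene 33.9 − 23.03 = 10.87; Miocene 23.03 − 5.333 = 17.697; Paleocene 66 − 56 = 10; Terreneuvian 538.8 − 521 = 17.8; Pliocene 5.333 − 2.58 = 2.753.
Ranking these from shortest: Holocene < Pliocene < Lopingian < Paleocene < Oligocene < Miocene < Terreneuvian < Cisuralian.
Position 2 in that ranking is Pliocene, which lasted 2.753 Myr.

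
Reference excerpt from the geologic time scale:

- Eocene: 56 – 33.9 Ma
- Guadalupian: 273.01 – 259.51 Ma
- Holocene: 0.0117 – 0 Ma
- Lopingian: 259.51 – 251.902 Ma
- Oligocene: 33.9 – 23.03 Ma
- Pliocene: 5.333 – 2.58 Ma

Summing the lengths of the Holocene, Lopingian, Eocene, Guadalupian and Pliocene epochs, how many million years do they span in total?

Duration is start − end for each: (0.0117 − 0) + (259.51 − 251.902) + (56 − 33.9) + (273.01 − 259.51) + (5.333 − 2.58).
That is 0.0117 + 7.608 + 22.1 + 13.5 + 2.753, which totals 45.9727 million years.

45.9727 million years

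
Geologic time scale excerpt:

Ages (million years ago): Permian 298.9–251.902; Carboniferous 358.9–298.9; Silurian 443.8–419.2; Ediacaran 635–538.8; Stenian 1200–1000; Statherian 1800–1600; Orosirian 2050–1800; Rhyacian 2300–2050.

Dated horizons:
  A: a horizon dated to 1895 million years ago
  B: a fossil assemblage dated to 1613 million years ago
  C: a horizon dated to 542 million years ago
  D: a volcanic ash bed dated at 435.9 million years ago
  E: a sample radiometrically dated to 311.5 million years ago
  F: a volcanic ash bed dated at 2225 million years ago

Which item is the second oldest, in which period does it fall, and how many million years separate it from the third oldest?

Sorted oldest-first by Ma: F (2225), A (1895), B (1613), C (542), D (435.9), E (311.5).
The second oldest is A at 1895 Ma, which lies in 2050–1800 Ma: the Orosirian.
The third oldest is B at 1613 Ma; separation = |1895 − 1613| = 282 Myr.

A, in the Orosirian; 282 million years to B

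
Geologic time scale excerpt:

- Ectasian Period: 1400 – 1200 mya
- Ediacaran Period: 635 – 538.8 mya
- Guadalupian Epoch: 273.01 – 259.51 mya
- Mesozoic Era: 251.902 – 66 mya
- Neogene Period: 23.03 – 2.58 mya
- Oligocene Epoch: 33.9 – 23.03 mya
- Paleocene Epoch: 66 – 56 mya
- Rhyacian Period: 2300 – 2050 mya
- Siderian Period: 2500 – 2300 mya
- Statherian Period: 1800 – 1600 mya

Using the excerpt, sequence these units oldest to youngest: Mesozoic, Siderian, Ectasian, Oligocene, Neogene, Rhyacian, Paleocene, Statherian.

Siderian, Rhyacian, Statherian, Ectasian, Mesozoic, Paleocene, Oligocene, Neogene

The oldest of these is Siderian (starts 2500 Ma) and the youngest is Neogene (ends 2.58 Ma).
In between, by decreasing start age: Rhyacian (2300), Statherian (1800), Ectasian (1400), Mesozoic (251.902), Paleocene (66), Oligocene (33.9).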